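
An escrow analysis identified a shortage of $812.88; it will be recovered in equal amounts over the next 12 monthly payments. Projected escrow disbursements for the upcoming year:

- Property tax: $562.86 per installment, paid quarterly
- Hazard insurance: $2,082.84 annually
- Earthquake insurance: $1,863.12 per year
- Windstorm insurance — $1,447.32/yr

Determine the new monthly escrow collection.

$704.80

Property tax = $562.86 × 4 = $2,251.44/yr
Hazard insurance = $2,082.84/yr
Earthquake insurance = $1,863.12/yr
Windstorm insurance = $1,447.32/yr
Total annual escrow = $2,251.44 + $2,082.84 + $1,863.12 + $1,447.32 = $7,644.72
Monthly = $7,644.72 / 12 = $637.06
Monthly shortage recovery: $812.88 / 12 = $67.74
Adjusted monthly = $637.06 + $67.74 = $704.80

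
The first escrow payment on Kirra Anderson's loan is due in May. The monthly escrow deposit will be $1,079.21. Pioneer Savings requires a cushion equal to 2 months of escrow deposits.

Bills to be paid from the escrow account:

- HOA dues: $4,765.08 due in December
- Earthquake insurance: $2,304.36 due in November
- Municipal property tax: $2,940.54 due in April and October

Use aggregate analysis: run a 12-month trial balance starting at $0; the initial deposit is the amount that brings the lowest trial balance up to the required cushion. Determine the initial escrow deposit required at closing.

$3,534.72

Cushion = 2 × $1,079.21 = $2,158.42
Trial balance (start $0, +$1,079.21 each month, − disbursements):
  May: +$1,079.21 → $1,079.21
  Jun: +$1,079.21 → $2,158.42
  Jul: +$1,079.21 → $3,237.63
  Aug: +$1,079.21 → $4,316.84
  Sep: +$1,079.21 → $5,396.05
  Oct: +$1,079.21 − $2,940.54 → $3,534.72
  Nov: +$1,079.21 − $2,304.36 → $2,309.57
  Dec: +$1,079.21 − $4,765.08 → -$1,376.30
  Jan: +$1,079.21 → -$297.09
  Feb: +$1,079.21 → $782.12
  Mar: +$1,079.21 → $1,861.33
  Apr: +$1,079.21 − $2,940.54 → $0.00
Lowest trial balance = -$1,376.30 (Dec)
Initial deposit = cushion − low point = $2,158.42 − (-$1,376.30) = $3,534.72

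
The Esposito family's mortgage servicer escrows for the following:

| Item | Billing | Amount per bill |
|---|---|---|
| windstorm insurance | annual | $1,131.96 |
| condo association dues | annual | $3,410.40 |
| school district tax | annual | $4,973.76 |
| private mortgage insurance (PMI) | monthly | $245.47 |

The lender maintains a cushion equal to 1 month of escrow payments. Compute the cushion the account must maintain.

$1,038.48

Windstorm insurance: $1,131.96
Condo association dues: $3,410.40
School district tax: $4,973.76
Private mortgage insurance (PMI): $245.47 × 12 = $2,945.64
Total per year = $1,131.96 + $3,410.40 + $4,973.76 + $2,945.64 = $12,461.76
Per month = $12,461.76 / 12 = $1,038.48
Cushion = 1 × $1,038.48 = $1,038.48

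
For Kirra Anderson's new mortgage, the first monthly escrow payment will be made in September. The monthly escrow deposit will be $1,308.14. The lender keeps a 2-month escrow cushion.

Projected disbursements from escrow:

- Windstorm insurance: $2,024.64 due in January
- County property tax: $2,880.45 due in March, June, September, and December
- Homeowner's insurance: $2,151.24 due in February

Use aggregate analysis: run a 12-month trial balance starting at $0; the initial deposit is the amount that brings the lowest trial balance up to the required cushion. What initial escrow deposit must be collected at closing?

Cushion = 2 × $1,308.14 = $2,616.28
Trial balance (start $0, +$1,308.14 each month, − disbursements):
  Sep: +$1,308.14 − $2,880.45 → -$1,572.31
  Oct: +$1,308.14 → -$264.17
  Nov: +$1,308.14 → $1,043.97
  Dec: +$1,308.14 − $2,880.45 → -$528.34
  Jan: +$1,308.14 − $2,024.64 → -$1,244.84
  Feb: +$1,308.14 − $2,151.24 → -$2,087.94
  Mar: +$1,308.14 − $2,880.45 → -$3,660.25
  Apr: +$1,308.14 → -$2,352.11
  May: +$1,308.14 → -$1,043.97
  Jun: +$1,308.14 − $2,880.45 → -$2,616.28
  Jul: +$1,308.14 → -$1,308.14
  Aug: +$1,308.14 → $0.00
Lowest trial balance = -$3,660.25 (Mar)
Initial deposit = cushion − low point = $2,616.28 − (-$3,660.25) = $6,276.53

$6,276.53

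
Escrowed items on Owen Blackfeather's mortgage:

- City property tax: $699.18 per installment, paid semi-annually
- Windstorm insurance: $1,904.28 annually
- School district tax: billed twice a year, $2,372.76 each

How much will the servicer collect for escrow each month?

City property tax — $699.18 × 2 = $1,398.36
Windstorm insurance — $1,904.28
School district tax — $2,372.76 × 2 = $4,745.52
Annual escrow total = $1,398.36 + $1,904.28 + $4,745.52 = $8,048.16
Monthly escrow = $8,048.16 / 12 = $670.68

$670.68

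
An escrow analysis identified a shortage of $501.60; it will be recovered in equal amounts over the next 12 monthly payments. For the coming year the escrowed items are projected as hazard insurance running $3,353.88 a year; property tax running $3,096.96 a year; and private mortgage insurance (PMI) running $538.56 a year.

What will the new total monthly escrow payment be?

$624.25

Hazard insurance — $3,353.88 annually
Property tax — $3,096.96 annually
Private mortgage insurance (PMI) — $538.56 annually
Annual escrow total = $6,989.40
Monthly escrow = $6,989.40 / 12 = $582.45
Monthly shortage recovery: $501.60 ÷ 12 = $41.80
New monthly escrow = $582.45 + $41.80 = $624.25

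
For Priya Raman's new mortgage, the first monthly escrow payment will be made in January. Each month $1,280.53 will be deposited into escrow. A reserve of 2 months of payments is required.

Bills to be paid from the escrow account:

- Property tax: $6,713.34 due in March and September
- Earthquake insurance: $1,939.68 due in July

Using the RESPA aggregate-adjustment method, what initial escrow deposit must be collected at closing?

Cushion = 2 × $1,280.53 = $2,561.06
Trial balance (start $0, +$1,280.53 each month, − disbursements):
  Jan: +$1,280.53 → $1,280.53
  Feb: +$1,280.53 → $2,561.06
  Mar: +$1,280.53 − $6,713.34 → -$2,871.75
  Apr: +$1,280.53 → -$1,591.22
  May: +$1,280.53 → -$310.69
  Jun: +$1,280.53 → $969.84
  Jul: +$1,280.53 − $1,939.68 → $310.69
  Aug: +$1,280.53 → $1,591.22
  Sep: +$1,280.53 − $6,713.34 → -$3,841.59
  Oct: +$1,280.53 → -$2,561.06
  Nov: +$1,280.53 → -$1,280.53
  Dec: +$1,280.53 → $0.00
Lowest trial balance = -$3,841.59 (Sep)
Initial deposit = cushion − low point = $2,561.06 − (-$3,841.59) = $6,402.65

$6,402.65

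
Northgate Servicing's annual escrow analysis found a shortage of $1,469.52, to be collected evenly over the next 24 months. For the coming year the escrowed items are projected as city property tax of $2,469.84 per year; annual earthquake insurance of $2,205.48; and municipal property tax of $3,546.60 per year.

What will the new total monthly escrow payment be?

City property tax — $2,469.84
Earthquake insurance — $2,205.48
Municipal property tax — $3,546.60
Total per year = $2,469.84 + $2,205.48 + $3,546.60 = $8,221.92
Monthly = $8,221.92 ÷ 12 = $685.16
Monthly shortage recovery: $1,469.52 / 24 = $61.23
Adjusted monthly = $685.16 + $61.23 = $746.39

$746.39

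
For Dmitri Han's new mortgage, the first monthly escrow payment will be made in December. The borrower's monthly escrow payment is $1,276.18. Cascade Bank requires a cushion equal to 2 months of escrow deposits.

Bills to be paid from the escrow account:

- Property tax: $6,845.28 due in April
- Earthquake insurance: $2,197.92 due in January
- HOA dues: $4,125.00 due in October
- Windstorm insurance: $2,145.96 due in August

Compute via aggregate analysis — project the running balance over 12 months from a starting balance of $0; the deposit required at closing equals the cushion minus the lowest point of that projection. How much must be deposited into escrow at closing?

Cushion = 2 × $1,276.18 = $2,552.36
Trial balance (start $0, +$1,276.18 each month, − disbursements):
  Dec: +$1,276.18 → $1,276.18
  Jan: +$1,276.18 − $2,197.92 → $354.44
  Feb: +$1,276.18 → $1,630.62
  Mar: +$1,276.18 → $2,906.80
  Apr: +$1,276.18 − $6,845.28 → -$2,662.30
  May: +$1,276.18 → -$1,386.12
  Jun: +$1,276.18 → -$109.94
  Jul: +$1,276.18 → $1,166.24
  Aug: +$1,276.18 − $2,145.96 → $296.46
  Sep: +$1,276.18 → $1,572.64
  Oct: +$1,276.18 − $4,125.00 → -$1,276.18
  Nov: +$1,276.18 → $0.00
Lowest trial balance = -$2,662.30 (Apr)
Initial deposit = cushion − low point = $2,552.36 − (-$2,662.30) = $5,214.66

$5,214.66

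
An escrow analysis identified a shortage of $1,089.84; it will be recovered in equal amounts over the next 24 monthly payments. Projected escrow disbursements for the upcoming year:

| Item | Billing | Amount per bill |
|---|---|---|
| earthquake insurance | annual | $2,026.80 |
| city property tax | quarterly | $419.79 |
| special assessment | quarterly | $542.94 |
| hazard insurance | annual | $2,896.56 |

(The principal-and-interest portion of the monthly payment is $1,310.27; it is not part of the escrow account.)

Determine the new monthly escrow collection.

Earthquake insurance — $2,026.80 per year
City property tax — $419.79 × 4 = $1,679.16 per year
Special assessment — $542.94 × 4 = $2,171.76 per year
Hazard insurance — $2,896.56 per year
Combined annual = $2,026.80 + $1,679.16 + $2,171.76 + $2,896.56 = $8,774.28
Per month = $8,774.28 / 12 = $731.19
Shortage spread = $1,089.84 / 24 = $45.41/mo
New monthly escrow = $731.19 + $45.41 = $776.60

$776.60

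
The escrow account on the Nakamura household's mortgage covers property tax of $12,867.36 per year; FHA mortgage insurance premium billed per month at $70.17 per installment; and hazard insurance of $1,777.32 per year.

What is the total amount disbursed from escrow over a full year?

$15,486.72

Property tax = $12,867.36
FHA mortgage insurance premium = $70.17 × 12 = $842.04
Hazard insurance = $1,777.32
Combined annual = $12,867.36 + $842.04 + $1,777.32 = $15,486.72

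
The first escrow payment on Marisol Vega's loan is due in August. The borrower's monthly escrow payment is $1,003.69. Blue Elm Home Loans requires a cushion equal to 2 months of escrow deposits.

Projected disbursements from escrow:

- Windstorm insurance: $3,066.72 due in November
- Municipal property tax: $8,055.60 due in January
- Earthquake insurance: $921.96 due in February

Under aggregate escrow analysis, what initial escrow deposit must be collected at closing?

Cushion = 2 × $1,003.69 = $2,007.38
Trial balance (start $0, +$1,003.69 each month, − disbursements):
  Aug: +$1,003.69 → $1,003.69
  Sep: +$1,003.69 → $2,007.38
  Oct: +$1,003.69 → $3,011.07
  Nov: +$1,003.69 − $3,066.72 → $948.04
  Dec: +$1,003.69 → $1,951.73
  Jan: +$1,003.69 − $8,055.60 → -$5,100.18
  Feb: +$1,003.69 − $921.96 → -$5,018.45
  Mar: +$1,003.69 → -$4,014.76
  Apr: +$1,003.69 → -$3,011.07
  May: +$1,003.69 → -$2,007.38
  Jun: +$1,003.69 → -$1,003.69
  Jul: +$1,003.69 → $0.00
Lowest trial balance = -$5,100.18 (Jan)
Initial deposit = cushion − low point = $2,007.38 − (-$5,100.18) = $7,107.56

$7,107.56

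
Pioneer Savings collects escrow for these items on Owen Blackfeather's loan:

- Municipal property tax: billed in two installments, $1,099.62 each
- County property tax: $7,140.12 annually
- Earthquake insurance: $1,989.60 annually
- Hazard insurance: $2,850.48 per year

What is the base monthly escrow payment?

$1,181.62

Municipal property tax = $1,099.62 × 2 = $2,199.24 annually
County property tax = $7,140.12 annually
Earthquake insurance = $1,989.60 annually
Hazard insurance = $2,850.48 annually
Total per year = $14,179.44
Base monthly escrow = $14,179.44 / 12 = $1,181.62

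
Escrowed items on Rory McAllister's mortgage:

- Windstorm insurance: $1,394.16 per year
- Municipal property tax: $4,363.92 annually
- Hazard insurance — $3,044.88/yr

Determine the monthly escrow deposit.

Windstorm insurance: $1,394.16/yr
Municipal property tax: $4,363.92/yr
Hazard insurance: $3,044.88/yr
Annual escrow total = $1,394.16 + $4,363.92 + $3,044.88 = $8,802.96
Monthly = $8,802.96 / 12 = $733.58

$733.58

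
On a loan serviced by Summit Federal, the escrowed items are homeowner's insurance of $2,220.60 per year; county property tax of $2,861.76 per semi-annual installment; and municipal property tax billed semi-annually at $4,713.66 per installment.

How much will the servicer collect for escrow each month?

$1,447.62

Homeowner's insurance = $2,220.60/yr
County property tax = $2,861.76 × 2 = $5,723.52/yr
Municipal property tax = $4,713.66 × 2 = $9,427.32/yr
Combined annual = $17,371.44
Monthly escrow = $17,371.44 ÷ 12 = $1,447.62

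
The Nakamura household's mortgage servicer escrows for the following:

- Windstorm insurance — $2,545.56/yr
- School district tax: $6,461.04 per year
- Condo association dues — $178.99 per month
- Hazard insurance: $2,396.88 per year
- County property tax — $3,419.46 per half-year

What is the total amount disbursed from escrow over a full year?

$20,390.28

Windstorm insurance = $2,545.56/yr
School district tax = $6,461.04/yr
Condo association dues = $178.99 × 12 = $2,147.88/yr
Hazard insurance = $2,396.88/yr
County property tax = $3,419.46 × 2 = $6,838.92/yr
Annual escrow total = $2,545.56 + $6,461.04 + $2,147.88 + $2,396.88 + $6,838.92 = $20,390.28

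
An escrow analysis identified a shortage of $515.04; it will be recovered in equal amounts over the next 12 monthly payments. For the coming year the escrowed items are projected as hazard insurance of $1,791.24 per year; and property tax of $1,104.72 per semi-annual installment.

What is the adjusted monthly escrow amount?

$376.31

Hazard insurance — $1,791.24
Property tax — $1,104.72 × 2 = $2,209.44
Total annual escrow = $1,791.24 + $2,209.44 = $4,000.68
Monthly escrow = $4,000.68 / 12 = $333.39
Monthly shortage recovery: $515.04 ÷ 12 = $42.92
New monthly escrow = $333.39 + $42.92 = $376.31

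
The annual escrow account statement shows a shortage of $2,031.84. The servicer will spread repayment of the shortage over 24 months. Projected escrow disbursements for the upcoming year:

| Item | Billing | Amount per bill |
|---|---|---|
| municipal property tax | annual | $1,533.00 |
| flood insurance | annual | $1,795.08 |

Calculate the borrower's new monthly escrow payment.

$362.00

Municipal property tax — $1,533.00 annually
Flood insurance — $1,795.08 annually
Annual escrow total = $1,533.00 + $1,795.08 = $3,328.08
Monthly = $3,328.08 / 12 = $277.34
Shortage spread = $2,031.84 ÷ 24 = $84.66/mo
Adjusted monthly = $277.34 + $84.66 = $362.00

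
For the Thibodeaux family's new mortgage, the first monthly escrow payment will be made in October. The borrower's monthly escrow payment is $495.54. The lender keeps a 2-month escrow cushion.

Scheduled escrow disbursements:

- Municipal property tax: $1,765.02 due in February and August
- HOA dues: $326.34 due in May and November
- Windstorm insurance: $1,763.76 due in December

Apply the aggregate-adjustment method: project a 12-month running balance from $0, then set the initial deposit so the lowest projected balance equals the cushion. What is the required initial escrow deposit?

Cushion = 2 × $495.54 = $991.08
Trial balance (start $0, +$495.54 each month, − disbursements):
  Oct: +$495.54 → $495.54
  Nov: +$495.54 − $326.34 → $664.74
  Dec: +$495.54 − $1,763.76 → -$603.48
  Jan: +$495.54 → -$107.94
  Feb: +$495.54 − $1,765.02 → -$1,377.42
  Mar: +$495.54 → -$881.88
  Apr: +$495.54 → -$386.34
  May: +$495.54 − $326.34 → -$217.14
  Jun: +$495.54 → $278.40
  Jul: +$495.54 → $773.94
  Aug: +$495.54 − $1,765.02 → -$495.54
  Sep: +$495.54 → $0.00
Lowest trial balance = -$1,377.42 (Feb)
Initial deposit = cushion − low point = $991.08 − (-$1,377.42) = $2,368.50

$2,368.50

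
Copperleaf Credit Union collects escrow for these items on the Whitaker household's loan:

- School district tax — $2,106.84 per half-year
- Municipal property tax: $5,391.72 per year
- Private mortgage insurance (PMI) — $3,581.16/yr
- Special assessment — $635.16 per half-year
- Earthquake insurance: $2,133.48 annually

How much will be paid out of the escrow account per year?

School district tax: $2,106.84 × 2 = $4,213.68
Municipal property tax: $5,391.72
Private mortgage insurance (PMI): $3,581.16
Special assessment: $635.16 × 2 = $1,270.32
Earthquake insurance: $2,133.48
Combined annual = $4,213.68 + $5,391.72 + $3,581.16 + $1,270.32 + $2,133.48 = $16,590.36

$16,590.36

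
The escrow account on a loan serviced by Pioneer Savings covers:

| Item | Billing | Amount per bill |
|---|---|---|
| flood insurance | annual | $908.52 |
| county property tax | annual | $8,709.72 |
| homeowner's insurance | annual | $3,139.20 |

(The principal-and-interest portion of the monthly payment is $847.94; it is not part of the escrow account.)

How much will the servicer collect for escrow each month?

Flood insurance = $908.52 per year
County property tax = $8,709.72 per year
Homeowner's insurance = $3,139.20 per year
Combined annual = $908.52 + $8,709.72 + $3,139.20 = $12,757.44
Monthly escrow = $12,757.44 ÷ 12 = $1,063.12

$1,063.12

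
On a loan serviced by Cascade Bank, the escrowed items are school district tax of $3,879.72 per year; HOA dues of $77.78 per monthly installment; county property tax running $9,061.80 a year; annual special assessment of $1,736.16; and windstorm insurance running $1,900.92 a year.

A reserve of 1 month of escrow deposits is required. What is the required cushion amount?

School district tax — $3,879.72/yr
HOA dues — $77.78 × 12 = $933.36/yr
County property tax — $9,061.80/yr
Special assessment — $1,736.16/yr
Windstorm insurance — $1,900.92/yr
Combined annual = $3,879.72 + $933.36 + $9,061.80 + $1,736.16 + $1,900.92 = $17,511.96
Monthly = $17,511.96 / 12 = $1,459.33
Required cushion = 1 × $1,459.33 = $1,459.33

$1,459.33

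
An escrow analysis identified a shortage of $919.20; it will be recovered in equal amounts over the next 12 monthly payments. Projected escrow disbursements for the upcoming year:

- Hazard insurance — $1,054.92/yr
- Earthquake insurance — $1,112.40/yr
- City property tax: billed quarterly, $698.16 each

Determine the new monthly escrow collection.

Hazard insurance — $1,054.92/yr
Earthquake insurance — $1,112.40/yr
City property tax — $698.16 × 4 = $2,792.64/yr
Yearly total = $4,959.96
Per month = $4,959.96 / 12 = $413.33
Shortage spread = $919.20 ÷ 12 = $76.60/mo
Adjusted monthly = $413.33 + $76.60 = $489.93

$489.93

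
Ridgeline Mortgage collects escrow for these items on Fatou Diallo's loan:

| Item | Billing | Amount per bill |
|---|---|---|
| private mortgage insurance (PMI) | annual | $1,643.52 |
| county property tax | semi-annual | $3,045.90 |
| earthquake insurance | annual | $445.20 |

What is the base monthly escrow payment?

$681.71

Private mortgage insurance (PMI) = $1,643.52 annually
County property tax = $3,045.90 × 2 = $6,091.80 annually
Earthquake insurance = $445.20 annually
Annual escrow total = $1,643.52 + $6,091.80 + $445.20 = $8,180.52
Monthly escrow = $8,180.52 / 12 = $681.71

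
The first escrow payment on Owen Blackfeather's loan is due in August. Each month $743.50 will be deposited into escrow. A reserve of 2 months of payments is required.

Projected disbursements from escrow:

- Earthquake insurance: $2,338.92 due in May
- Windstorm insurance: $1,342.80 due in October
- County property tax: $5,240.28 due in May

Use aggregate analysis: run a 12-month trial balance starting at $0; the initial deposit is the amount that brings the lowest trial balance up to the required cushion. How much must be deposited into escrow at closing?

Cushion = 2 × $743.50 = $1,487.00
Trial balance (start $0, +$743.50 each month, − disbursements):
  Aug: +$743.50 → $743.50
  Sep: +$743.50 → $1,487.00
  Oct: +$743.50 − $1,342.80 → $887.70
  Nov: +$743.50 → $1,631.20
  Dec: +$743.50 → $2,374.70
  Jan: +$743.50 → $3,118.20
  Feb: +$743.50 → $3,861.70
  Mar: +$743.50 → $4,605.20
  Apr: +$743.50 → $5,348.70
  May: +$743.50 − $7,579.20 → -$1,487.00
  Jun: +$743.50 → -$743.50
  Jul: +$743.50 → $0.00
Lowest trial balance = -$1,487.00 (May)
Initial deposit = cushion − low point = $1,487.00 − (-$1,487.00) = $2,974.00

$2,974.00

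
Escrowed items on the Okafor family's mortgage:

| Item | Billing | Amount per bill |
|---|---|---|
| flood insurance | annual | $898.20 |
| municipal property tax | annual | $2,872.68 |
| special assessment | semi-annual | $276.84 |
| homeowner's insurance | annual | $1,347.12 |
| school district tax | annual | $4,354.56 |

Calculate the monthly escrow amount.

$835.52

Flood insurance — $898.20
Municipal property tax — $2,872.68
Special assessment — $276.84 × 2 = $553.68
Homeowner's insurance — $1,347.12
School district tax — $4,354.56
Annual escrow total = $10,026.24
Per month = $10,026.24 ÷ 12 = $835.52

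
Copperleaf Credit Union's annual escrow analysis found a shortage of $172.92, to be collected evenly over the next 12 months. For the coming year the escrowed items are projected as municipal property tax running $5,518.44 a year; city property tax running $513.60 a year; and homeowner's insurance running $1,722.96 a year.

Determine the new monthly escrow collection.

Municipal property tax: $5,518.44 per year
City property tax: $513.60 per year
Homeowner's insurance: $1,722.96 per year
Combined annual = $5,518.44 + $513.60 + $1,722.96 = $7,755.00
Monthly = $7,755.00 ÷ 12 = $646.25
Monthly shortage recovery: $172.92 ÷ 12 = $14.41
New monthly escrow = $646.25 + $14.41 = $660.66

$660.66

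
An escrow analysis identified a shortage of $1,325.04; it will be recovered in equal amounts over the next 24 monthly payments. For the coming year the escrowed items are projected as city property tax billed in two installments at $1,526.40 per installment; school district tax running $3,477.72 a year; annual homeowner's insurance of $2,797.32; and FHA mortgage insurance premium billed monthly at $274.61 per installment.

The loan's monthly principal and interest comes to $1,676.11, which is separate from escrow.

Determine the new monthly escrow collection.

City property tax — $1,526.40 × 2 = $3,052.80/yr
School district tax — $3,477.72/yr
Homeowner's insurance — $2,797.32/yr
FHA mortgage insurance premium — $274.61 × 12 = $3,295.32/yr
Annual escrow total = $12,623.16
Monthly = $12,623.16 / 12 = $1,051.93
Shortage spread = $1,325.04 ÷ 24 = $55.21/mo
New monthly escrow = $1,051.93 + $55.21 = $1,107.14

$1,107.14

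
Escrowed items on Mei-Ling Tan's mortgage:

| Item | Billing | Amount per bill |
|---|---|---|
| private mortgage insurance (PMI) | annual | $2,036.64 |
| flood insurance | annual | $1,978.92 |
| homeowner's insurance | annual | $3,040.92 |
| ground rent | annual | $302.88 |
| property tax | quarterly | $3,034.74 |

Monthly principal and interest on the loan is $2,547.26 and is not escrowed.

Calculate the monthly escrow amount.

$1,624.86

Private mortgage insurance (PMI) — $2,036.64 per year
Flood insurance — $1,978.92 per year
Homeowner's insurance — $3,040.92 per year
Ground rent — $302.88 per year
Property tax — $3,034.74 × 4 = $12,138.96 per year
Combined annual = $2,036.64 + $1,978.92 + $3,040.92 + $302.88 + $12,138.96 = $19,498.32
Monthly = $19,498.32 ÷ 12 = $1,624.86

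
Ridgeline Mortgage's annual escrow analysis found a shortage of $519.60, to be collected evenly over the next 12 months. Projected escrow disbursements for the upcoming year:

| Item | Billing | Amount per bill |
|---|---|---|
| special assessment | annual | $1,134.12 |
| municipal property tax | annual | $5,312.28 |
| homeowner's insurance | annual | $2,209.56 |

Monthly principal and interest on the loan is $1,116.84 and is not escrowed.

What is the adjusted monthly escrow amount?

Special assessment = $1,134.12
Municipal property tax = $5,312.28
Homeowner's insurance = $2,209.56
Combined annual = $1,134.12 + $5,312.28 + $2,209.56 = $8,655.96
Per month = $8,655.96 / 12 = $721.33
Shortage spread = $519.60 ÷ 12 = $43.30/mo
New monthly escrow = $721.33 + $43.30 = $764.63

$764.63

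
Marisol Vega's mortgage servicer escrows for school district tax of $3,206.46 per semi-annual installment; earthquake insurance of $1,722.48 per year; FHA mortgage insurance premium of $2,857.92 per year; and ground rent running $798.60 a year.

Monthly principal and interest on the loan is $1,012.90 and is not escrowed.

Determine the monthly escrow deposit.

$982.66

School district tax — $3,206.46 × 2 = $6,412.92/yr
Earthquake insurance — $1,722.48/yr
FHA mortgage insurance premium — $2,857.92/yr
Ground rent — $798.60/yr
Annual escrow total = $6,412.92 + $1,722.48 + $2,857.92 + $798.60 = $11,791.92
Monthly = $11,791.92 ÷ 12 = $982.66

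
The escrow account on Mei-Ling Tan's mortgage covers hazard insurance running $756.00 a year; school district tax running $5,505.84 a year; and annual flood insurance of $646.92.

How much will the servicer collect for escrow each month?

$575.73

Hazard insurance = $756.00 annually
School district tax = $5,505.84 annually
Flood insurance = $646.92 annually
Annual escrow total = $6,908.76
Base monthly escrow = $6,908.76 / 12 = $575.73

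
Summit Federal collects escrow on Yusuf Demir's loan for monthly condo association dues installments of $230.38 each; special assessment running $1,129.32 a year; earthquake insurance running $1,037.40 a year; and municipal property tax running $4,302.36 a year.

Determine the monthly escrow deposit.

$769.47

Condo association dues — $230.38 × 12 = $2,764.56/yr
Special assessment — $1,129.32/yr
Earthquake insurance — $1,037.40/yr
Municipal property tax — $4,302.36/yr
Yearly total = $9,233.64
Monthly escrow = $9,233.64 / 12 = $769.47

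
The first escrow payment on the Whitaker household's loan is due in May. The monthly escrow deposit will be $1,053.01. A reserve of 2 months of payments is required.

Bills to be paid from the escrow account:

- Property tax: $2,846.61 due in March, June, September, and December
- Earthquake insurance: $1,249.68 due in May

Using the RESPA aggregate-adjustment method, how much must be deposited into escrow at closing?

Cushion = 2 × $1,053.01 = $2,106.02
Trial balance (start $0, +$1,053.01 each month, − disbursements):
  May: +$1,053.01 − $1,249.68 → -$196.67
  Jun: +$1,053.01 − $2,846.61 → -$1,990.27
  Jul: +$1,053.01 → -$937.26
  Aug: +$1,053.01 → $115.75
  Sep: +$1,053.01 − $2,846.61 → -$1,677.85
  Oct: +$1,053.01 → -$624.84
  Nov: +$1,053.01 → $428.17
  Dec: +$1,053.01 − $2,846.61 → -$1,365.43
  Jan: +$1,053.01 → -$312.42
  Feb: +$1,053.01 → $740.59
  Mar: +$1,053.01 − $2,846.61 → -$1,053.01
  Apr: +$1,053.01 → $0.00
Lowest trial balance = -$1,990.27 (Jun)
Initial deposit = cushion − low point = $2,106.02 − (-$1,990.27) = $4,096.29

$4,096.29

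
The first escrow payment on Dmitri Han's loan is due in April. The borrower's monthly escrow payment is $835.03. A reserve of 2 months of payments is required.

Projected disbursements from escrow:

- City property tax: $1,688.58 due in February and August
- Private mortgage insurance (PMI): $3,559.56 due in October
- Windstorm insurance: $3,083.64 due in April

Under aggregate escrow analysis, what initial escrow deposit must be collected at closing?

Cushion = 2 × $835.03 = $1,670.06
Trial balance (start $0, +$835.03 each month, − disbursements):
  Apr: +$835.03 − $3,083.64 → -$2,248.61
  May: +$835.03 → -$1,413.58
  Jun: +$835.03 → -$578.55
  Jul: +$835.03 → $256.48
  Aug: +$835.03 − $1,688.58 → -$597.07
  Sep: +$835.03 → $237.96
  Oct: +$835.03 − $3,559.56 → -$2,486.57
  Nov: +$835.03 → -$1,651.54
  Dec: +$835.03 → -$816.51
  Jan: +$835.03 → $18.52
  Feb: +$835.03 − $1,688.58 → -$835.03
  Mar: +$835.03 → $0.00
Lowest trial balance = -$2,486.57 (Oct)
Initial deposit = cushion − low point = $1,670.06 − (-$2,486.57) = $4,156.63

$4,156.63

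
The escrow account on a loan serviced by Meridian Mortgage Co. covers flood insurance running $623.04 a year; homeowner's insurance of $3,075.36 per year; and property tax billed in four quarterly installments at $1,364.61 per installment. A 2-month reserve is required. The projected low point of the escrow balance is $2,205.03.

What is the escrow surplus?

$678.89

Flood insurance — $623.04 annually
Homeowner's insurance — $3,075.36 annually
Property tax — $1,364.61 × 4 = $5,458.44 annually
Annual escrow total = $9,156.84
Per month = $9,156.84 ÷ 12 = $763.07
Required cushion = 2 × $763.07 = $1,526.14
Excess over cushion: $2,205.03 − $1,526.14 = $678.89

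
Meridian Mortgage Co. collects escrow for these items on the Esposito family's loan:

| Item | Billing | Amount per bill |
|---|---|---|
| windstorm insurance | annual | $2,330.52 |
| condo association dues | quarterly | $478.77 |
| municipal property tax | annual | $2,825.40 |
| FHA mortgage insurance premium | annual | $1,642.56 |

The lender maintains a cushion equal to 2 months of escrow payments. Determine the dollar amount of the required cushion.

Windstorm insurance — $2,330.52 per year
Condo association dues — $478.77 × 4 = $1,915.08 per year
Municipal property tax — $2,825.40 per year
FHA mortgage insurance premium — $1,642.56 per year
Total per year = $2,330.52 + $1,915.08 + $2,825.40 + $1,642.56 = $8,713.56
Base monthly escrow = $8,713.56 ÷ 12 = $726.13
Required cushion = 2 × $726.13 = $1,452.26

$1,452.26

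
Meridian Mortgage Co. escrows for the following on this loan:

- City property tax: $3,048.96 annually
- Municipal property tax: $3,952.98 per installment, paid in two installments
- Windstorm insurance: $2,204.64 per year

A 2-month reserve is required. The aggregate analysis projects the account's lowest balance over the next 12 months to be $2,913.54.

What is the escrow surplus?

City property tax = $3,048.96
Municipal property tax = $3,952.98 × 2 = $7,905.96
Windstorm insurance = $2,204.64
Yearly total = $13,159.56
Monthly escrow = $13,159.56 ÷ 12 = $1,096.63
Cushion = 2 × $1,096.63 = $2,193.26
Surplus = $2,913.54 − $2,193.26 = $720.28

$720.28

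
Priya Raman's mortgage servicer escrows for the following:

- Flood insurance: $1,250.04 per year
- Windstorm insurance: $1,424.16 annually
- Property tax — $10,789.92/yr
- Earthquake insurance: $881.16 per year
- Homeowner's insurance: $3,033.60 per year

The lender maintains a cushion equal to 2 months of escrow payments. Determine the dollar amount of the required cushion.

Flood insurance — $1,250.04
Windstorm insurance — $1,424.16
Property tax — $10,789.92
Earthquake insurance — $881.16
Homeowner's insurance — $3,033.60
Total per year = $1,250.04 + $1,424.16 + $10,789.92 + $881.16 + $3,033.60 = $17,378.88
Monthly = $17,378.88 / 12 = $1,448.24
Reserve = 2 × $1,448.24 = $2,896.48

$2,896.48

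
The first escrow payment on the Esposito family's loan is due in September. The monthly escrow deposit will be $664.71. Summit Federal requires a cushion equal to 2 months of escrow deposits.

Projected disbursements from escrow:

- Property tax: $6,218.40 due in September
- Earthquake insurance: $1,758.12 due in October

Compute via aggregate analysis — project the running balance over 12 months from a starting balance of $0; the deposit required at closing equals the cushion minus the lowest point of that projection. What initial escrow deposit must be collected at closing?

Cushion = 2 × $664.71 = $1,329.42
Trial balance (start $0, +$664.71 each month, − disbursements):
  Sep: +$664.71 − $6,218.40 → -$5,553.69
  Oct: +$664.71 − $1,758.12 → -$6,647.10
  Nov: +$664.71 → -$5,982.39
  Dec: +$664.71 → -$5,317.68
  Jan: +$664.71 → -$4,652.97
  Feb: +$664.71 → -$3,988.26
  Mar: +$664.71 → -$3,323.55
  Apr: +$664.71 → -$2,658.84
  May: +$664.71 → -$1,994.13
  Jun: +$664.71 → -$1,329.42
  Jul: +$664.71 → -$664.71
  Aug: +$664.71 → $0.00
Lowest trial balance = -$6,647.10 (Oct)
Initial deposit = cushion − low point = $1,329.42 − (-$6,647.10) = $7,976.52

$7,976.52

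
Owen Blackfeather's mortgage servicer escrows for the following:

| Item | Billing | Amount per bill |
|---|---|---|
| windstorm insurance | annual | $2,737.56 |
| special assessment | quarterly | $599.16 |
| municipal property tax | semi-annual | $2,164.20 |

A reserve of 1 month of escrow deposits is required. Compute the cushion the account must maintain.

$788.55

Windstorm insurance = $2,737.56/yr
Special assessment = $599.16 × 4 = $2,396.64/yr
Municipal property tax = $2,164.20 × 2 = $4,328.40/yr
Combined annual = $2,737.56 + $2,396.64 + $4,328.40 = $9,462.60
Base monthly escrow = $9,462.60 ÷ 12 = $788.55
Reserve = 1 × $788.55 = $788.55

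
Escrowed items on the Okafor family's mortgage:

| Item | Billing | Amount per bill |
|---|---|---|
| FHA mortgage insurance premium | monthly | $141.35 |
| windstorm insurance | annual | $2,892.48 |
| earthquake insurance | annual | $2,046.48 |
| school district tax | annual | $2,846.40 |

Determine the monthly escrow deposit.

$790.13

FHA mortgage insurance premium — $141.35 × 12 = $1,696.20 per year
Windstorm insurance — $2,892.48 per year
Earthquake insurance — $2,046.48 per year
School district tax — $2,846.40 per year
Annual escrow total = $9,481.56
Per month = $9,481.56 / 12 = $790.13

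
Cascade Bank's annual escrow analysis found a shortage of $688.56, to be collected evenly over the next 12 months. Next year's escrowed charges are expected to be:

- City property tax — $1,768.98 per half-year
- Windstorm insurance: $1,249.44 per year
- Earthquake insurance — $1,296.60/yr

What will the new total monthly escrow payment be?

City property tax — $1,768.98 × 2 = $3,537.96
Windstorm insurance — $1,249.44
Earthquake insurance — $1,296.60
Total per year = $3,537.96 + $1,249.44 + $1,296.60 = $6,084.00
Monthly escrow = $6,084.00 / 12 = $507.00
Shortage per month = $688.56 ÷ 12 = $57.38
New monthly escrow = $507.00 + $57.38 = $564.38

$564.38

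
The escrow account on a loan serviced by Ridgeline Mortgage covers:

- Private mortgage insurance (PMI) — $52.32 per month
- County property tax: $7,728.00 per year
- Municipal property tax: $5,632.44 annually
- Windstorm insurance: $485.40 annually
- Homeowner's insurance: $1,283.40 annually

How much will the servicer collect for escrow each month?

$1,313.09

Private mortgage insurance (PMI) = $52.32 × 12 = $627.84/yr
County property tax = $7,728.00/yr
Municipal property tax = $5,632.44/yr
Windstorm insurance = $485.40/yr
Homeowner's insurance = $1,283.40/yr
Total annual escrow = $627.84 + $7,728.00 + $5,632.44 + $485.40 + $1,283.40 = $15,757.08
Monthly escrow = $15,757.08 ÷ 12 = $1,313.09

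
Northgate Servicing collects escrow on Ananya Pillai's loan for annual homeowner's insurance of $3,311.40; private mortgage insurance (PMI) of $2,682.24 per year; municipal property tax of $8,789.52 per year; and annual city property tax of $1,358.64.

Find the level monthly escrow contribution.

$1,345.15

Homeowner's insurance — $3,311.40 per year
Private mortgage insurance (PMI) — $2,682.24 per year
Municipal property tax — $8,789.52 per year
City property tax — $1,358.64 per year
Annual escrow total = $16,141.80
Per month = $16,141.80 ÷ 12 = $1,345.15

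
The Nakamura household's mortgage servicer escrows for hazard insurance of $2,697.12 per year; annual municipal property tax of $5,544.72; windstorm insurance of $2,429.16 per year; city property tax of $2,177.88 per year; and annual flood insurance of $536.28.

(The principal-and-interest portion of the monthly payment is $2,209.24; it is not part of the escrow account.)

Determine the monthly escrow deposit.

Hazard insurance: $2,697.12 per year
Municipal property tax: $5,544.72 per year
Windstorm insurance: $2,429.16 per year
City property tax: $2,177.88 per year
Flood insurance: $536.28 per year
Annual escrow total = $2,697.12 + $5,544.72 + $2,429.16 + $2,177.88 + $536.28 = $13,385.16
Monthly = $13,385.16 / 12 = $1,115.43

$1,115.43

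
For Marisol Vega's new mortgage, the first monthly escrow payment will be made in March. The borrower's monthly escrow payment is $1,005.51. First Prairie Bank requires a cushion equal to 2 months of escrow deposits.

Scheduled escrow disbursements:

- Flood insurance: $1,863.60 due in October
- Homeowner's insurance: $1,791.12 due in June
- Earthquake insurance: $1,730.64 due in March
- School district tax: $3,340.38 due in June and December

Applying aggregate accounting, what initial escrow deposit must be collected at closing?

Cushion = 2 × $1,005.51 = $2,011.02
Trial balance (start $0, +$1,005.51 each month, − disbursements):
  Mar: +$1,005.51 − $1,730.64 → -$725.13
  Apr: +$1,005.51 → $280.38
  May: +$1,005.51 → $1,285.89
  Jun: +$1,005.51 − $5,131.50 → -$2,840.10
  Jul: +$1,005.51 → -$1,834.59
  Aug: +$1,005.51 → -$829.08
  Sep: +$1,005.51 → $176.43
  Oct: +$1,005.51 − $1,863.60 → -$681.66
  Nov: +$1,005.51 → $323.85
  Dec: +$1,005.51 − $3,340.38 → -$2,011.02
  Jan: +$1,005.51 → -$1,005.51
  Feb: +$1,005.51 → $0.00
Lowest trial balance = -$2,840.10 (Jun)
Initial deposit = cushion − low point = $2,011.02 − (-$2,840.10) = $4,851.12

$4,851.12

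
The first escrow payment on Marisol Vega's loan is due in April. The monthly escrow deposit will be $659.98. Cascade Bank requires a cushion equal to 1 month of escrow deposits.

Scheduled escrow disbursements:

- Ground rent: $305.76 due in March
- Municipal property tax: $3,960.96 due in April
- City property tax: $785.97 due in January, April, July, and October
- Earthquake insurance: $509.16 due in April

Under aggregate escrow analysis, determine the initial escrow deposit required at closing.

$5,256.09

Cushion = 1 × $659.98 = $659.98
Trial balance (start $0, +$659.98 each month, − disbursements):
  Apr: +$659.98 − $5,256.09 → -$4,596.11
  May: +$659.98 → -$3,936.13
  Jun: +$659.98 → -$3,276.15
  Jul: +$659.98 − $785.97 → -$3,402.14
  Aug: +$659.98 → -$2,742.16
  Sep: +$659.98 → -$2,082.18
  Oct: +$659.98 − $785.97 → -$2,208.17
  Nov: +$659.98 → -$1,548.19
  Dec: +$659.98 → -$888.21
  Jan: +$659.98 − $785.97 → -$1,014.20
  Feb: +$659.98 → -$354.22
  Mar: +$659.98 − $305.76 → $0.00
Lowest trial balance = -$4,596.11 (Apr)
Initial deposit = cushion − low point = $659.98 − (-$4,596.11) = $5,256.09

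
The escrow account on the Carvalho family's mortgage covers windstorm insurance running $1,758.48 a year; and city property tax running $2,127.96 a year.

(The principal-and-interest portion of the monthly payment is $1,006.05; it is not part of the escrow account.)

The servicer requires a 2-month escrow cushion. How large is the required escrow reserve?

Windstorm insurance = $1,758.48
City property tax = $2,127.96
Total annual escrow = $1,758.48 + $2,127.96 = $3,886.44
Monthly escrow = $3,886.44 / 12 = $323.87
Cushion = 2 × $323.87 = $647.74

$647.74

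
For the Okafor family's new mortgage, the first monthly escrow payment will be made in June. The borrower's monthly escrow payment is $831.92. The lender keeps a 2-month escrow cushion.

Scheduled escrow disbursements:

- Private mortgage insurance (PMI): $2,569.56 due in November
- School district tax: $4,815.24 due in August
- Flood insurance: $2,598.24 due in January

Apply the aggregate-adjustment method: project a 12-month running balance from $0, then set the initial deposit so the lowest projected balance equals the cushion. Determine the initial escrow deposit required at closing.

$4,991.52

Cushion = 2 × $831.92 = $1,663.84
Trial balance (start $0, +$831.92 each month, − disbursements):
  Jun: +$831.92 → $831.92
  Jul: +$831.92 → $1,663.84
  Aug: +$831.92 − $4,815.24 → -$2,319.48
  Sep: +$831.92 → -$1,487.56
  Oct: +$831.92 → -$655.64
  Nov: +$831.92 − $2,569.56 → -$2,393.28
  Dec: +$831.92 → -$1,561.36
  Jan: +$831.92 − $2,598.24 → -$3,327.68
  Feb: +$831.92 → -$2,495.76
  Mar: +$831.92 → -$1,663.84
  Apr: +$831.92 → -$831.92
  May: +$831.92 → $0.00
Lowest trial balance = -$3,327.68 (Jan)
Initial deposit = cushion − low point = $1,663.84 − (-$3,327.68) = $4,991.52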